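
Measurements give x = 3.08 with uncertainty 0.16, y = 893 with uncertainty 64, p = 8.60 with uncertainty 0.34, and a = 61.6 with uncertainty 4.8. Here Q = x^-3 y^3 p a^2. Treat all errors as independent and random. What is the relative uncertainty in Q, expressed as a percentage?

31.0%

Q is a product of powers, so relative uncertainties combine in quadrature:
  (-3·δx/x)² = (-3×0.0519)² = 0.0243;  (3·δy/y)² = (3×0.0717)² = 0.0462;  (1·δp/p)² = (1×0.0395)² = 0.00156;  (2·δa/a)² = (2×0.0779)² = 0.0243
δQ/Q = √(0.0964) = 0.310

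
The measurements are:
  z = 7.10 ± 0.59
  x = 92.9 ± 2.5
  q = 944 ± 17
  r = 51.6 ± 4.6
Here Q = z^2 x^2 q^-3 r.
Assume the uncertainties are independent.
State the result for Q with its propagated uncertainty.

0.0267 ± 0.00543

For a monomial Q ∝ z^2, x^2, q^-3, r, fractional errors add in quadrature:
  (2·δz/z)² = (2×0.0831)² = 0.0276;  (2·δx/x)² = (2×0.0269)² = 0.00290;  (-3·δq/q)² = (-3×0.0180)² = 0.00292;  (1·δr/r)² = (1×0.0891)² = 0.00795
δQ/Q = √(0.0414) = 0.203
Q = 0.0267, so δQ = 0.203 × 0.0267 = 0.00543.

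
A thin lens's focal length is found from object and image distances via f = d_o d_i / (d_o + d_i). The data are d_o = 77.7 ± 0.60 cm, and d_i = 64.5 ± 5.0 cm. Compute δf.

1.50 cm

∂f/∂d_o = (d_i/(d_o+d_i))² = 0.206;  ∂f/∂d_i = (d_o/(d_o+d_i))² = 0.299
δf = √((∂f/∂d_o · δd_o)² + (∂f/∂d_i · δd_i)²) = √(0.0152 + 2.23) = 1.50 cm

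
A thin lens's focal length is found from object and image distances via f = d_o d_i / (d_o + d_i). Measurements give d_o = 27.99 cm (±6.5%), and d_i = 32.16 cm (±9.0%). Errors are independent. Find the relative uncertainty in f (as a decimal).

∂f/∂d_o = (d_i/(d_o+d_i))² = 0.286;  ∂f/∂d_i = (d_o/(d_o+d_i))² = 0.217
δf = √((∂f/∂d_o · δd_o)² + (∂f/∂d_i · δd_i)²) = √(0.270 + 0.393) = 0.814 cm
f = 14.97 cm, so δf/f = 0.814/14.97 = 0.0544.

0.0544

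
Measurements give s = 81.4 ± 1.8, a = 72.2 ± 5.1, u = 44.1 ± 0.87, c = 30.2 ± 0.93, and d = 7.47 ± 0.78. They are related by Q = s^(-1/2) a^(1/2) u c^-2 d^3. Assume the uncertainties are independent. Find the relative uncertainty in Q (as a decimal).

Products/powers → add relative errors in quadrature, weighted by exponent:
  (−½·δs/s)² = (-0.5×0.0221)² = 0.000122;  (½·δa/a)² = (0.5×0.0706)² = 0.00125;  (1·δu/u)² = (1×0.0197)² = 0.000389;  (-2·δc/c)² = (-2×0.0308)² = 0.00379;  (3·δd/d)² = (3×0.104)² = 0.0981
δQ/Q = √(0.104) = 0.322

0.322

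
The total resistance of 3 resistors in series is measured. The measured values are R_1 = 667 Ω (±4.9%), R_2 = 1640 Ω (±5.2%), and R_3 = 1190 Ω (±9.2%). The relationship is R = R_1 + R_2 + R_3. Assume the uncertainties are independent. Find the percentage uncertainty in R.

For a sum/difference, combine absolute errors in quadrature:
  (δR_1)² = 1070;  (δR_2)² = 7270;  (δR_3)² = 12000
δR = √(20300) = 143 Ω
R = 3500 Ω, so δR/R = 143/3500 = 0.0408.

4.08%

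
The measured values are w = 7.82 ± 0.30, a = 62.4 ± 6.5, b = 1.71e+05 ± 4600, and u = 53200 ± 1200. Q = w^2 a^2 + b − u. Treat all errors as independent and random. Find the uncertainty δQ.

53100

Let p = w^2·a^2 = 2.38e+05. δp/p = √((2·δw/w)² + (2·δa/a)²) = √(0.00589 + 0.0434) = 0.222, so δp = 52900.
Q = p + b − u: δQ = √(δp² + δb² + δu²) = √(2.79e+09 + 2.12e+07 + 1.44e+06) = 53100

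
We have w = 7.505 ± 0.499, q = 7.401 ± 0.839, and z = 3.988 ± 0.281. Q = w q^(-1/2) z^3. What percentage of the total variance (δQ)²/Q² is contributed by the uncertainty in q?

(δQ/Q)² = (1·δw/w)² + (−½·δq/q)² + (3·δz/z)²
  w term: (1×0.0665)² = 0.00442
  q term: (-0.5×0.113)² = 0.00321
  z term: (3×0.0705)² = 0.0447
Total = 0.0523. Share from q = 0.00321/0.0523 = 0.0614.

6.14%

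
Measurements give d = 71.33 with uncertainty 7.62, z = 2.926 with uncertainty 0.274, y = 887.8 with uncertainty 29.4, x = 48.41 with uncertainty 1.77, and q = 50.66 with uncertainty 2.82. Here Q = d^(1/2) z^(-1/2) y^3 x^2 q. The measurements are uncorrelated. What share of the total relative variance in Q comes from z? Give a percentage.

(δQ/Q)² = (½·δd/d)² + (−½·δz/z)² + (3·δy/y)² + (2·δx/x)² + (1·δq/q)²
  d term: (0.5×0.107)² = 0.00285
  z term: (-0.5×0.0936)² = 0.00219
  y term: (3×0.0331)² = 0.00987
  x term: (2×0.0366)² = 0.00535
  q term: (1×0.0557)² = 0.00310
Total = 0.0234. Share from z = 0.00219/0.0234 = 0.0938.

9.38%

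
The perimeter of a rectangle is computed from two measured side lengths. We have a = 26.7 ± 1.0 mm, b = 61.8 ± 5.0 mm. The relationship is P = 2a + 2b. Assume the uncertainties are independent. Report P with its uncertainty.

177 ± 10.2 mm

Sums and differences: (δP)² = Σ (cᵢ δxᵢ)².
  (2·δa)² = 4.00;  (2·δb)² = 100
δP = √(104) = 10.2 mm
P = 177 mm.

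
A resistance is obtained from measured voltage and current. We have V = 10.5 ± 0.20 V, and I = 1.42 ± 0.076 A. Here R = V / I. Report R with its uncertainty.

For a monomial R ∝ V, I^-1, fractional errors add in quadrature:
  (1·δV/V)² = (1×0.0190)² = 0.000363;  (-1·δI/I)² = (-1×0.0535)² = 0.00286
δR/R = √(0.00323) = 0.0568
R = 7.39 Ω, so δR = 0.0568 × 7.39 = 0.420 Ω.

7.39 ± 0.420 Ω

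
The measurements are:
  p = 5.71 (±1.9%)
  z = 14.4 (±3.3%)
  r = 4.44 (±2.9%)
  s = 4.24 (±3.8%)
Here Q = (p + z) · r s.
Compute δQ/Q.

0.0536

Let u = p + z = 20.1. δu = √(δp² + δz²) = √(0.0118 + 0.226) = 0.487, so δu/u = 0.0242.
Q is then a monomial in u, r, s:
δQ/Q = √((δu/u)² + (1·δr/r)² + (1·δs/s)²) = √(0.000587 + 0.000841 + 0.00144) = 0.0536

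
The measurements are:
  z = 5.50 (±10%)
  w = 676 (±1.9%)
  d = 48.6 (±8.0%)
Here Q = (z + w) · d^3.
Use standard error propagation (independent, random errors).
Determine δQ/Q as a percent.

24.1%

Let u = z + w = 682. δu = √(δz² + δw²) = √(0.303 + 165) = 12.9, so δu/u = 0.0189.
Q is then a monomial in u, d:
δQ/Q = √((δu/u)² + (3·δd/d)²) = √(0.000356 + 0.0576) = 0.241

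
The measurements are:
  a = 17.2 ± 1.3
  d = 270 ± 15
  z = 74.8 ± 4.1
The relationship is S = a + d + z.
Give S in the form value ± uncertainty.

362 ± 15.6

Sums and differences: (δS)² = Σ (cᵢ δxᵢ)².
  (δa)² = 1.69;  (δd)² = 225;  (δz)² = 16.8
δS = √(244) = 15.6
S = 362.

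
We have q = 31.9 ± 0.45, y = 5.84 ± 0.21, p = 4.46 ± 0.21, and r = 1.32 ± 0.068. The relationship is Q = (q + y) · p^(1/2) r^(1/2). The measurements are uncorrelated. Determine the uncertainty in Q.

Let u = q + y = 37.7. δu = √(δq² + δy²) = √(0.203 + 0.0441) = 0.497, so δu/u = 0.0132.
Q is then a monomial in u, p, r:
δQ/Q = √((δu/u)² + (½·δp/p)² + (½·δr/r)²) = √(0.000173 + 0.000554 + 0.000663) = 0.0373
Q = 91.6, so δQ = 0.0373 × 91.6 = 3.42.

3.42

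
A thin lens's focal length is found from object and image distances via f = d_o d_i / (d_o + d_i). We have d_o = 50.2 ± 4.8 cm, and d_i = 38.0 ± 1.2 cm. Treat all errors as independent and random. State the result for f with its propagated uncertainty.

∂f/∂d_o = (d_i/(d_o+d_i))² = 0.186;  ∂f/∂d_i = (d_o/(d_o+d_i))² = 0.324
δf = √((∂f/∂d_o · δd_o)² + (∂f/∂d_i · δd_i)²) = √(0.794 + 0.151) = 0.972 cm
f = 21.6 cm.

21.6 ± 0.972 cm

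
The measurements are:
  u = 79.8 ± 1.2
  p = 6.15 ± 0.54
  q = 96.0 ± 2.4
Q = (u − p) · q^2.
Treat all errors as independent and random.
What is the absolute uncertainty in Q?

36000

Let w = u − p = 73.6. δw = √(δu² + δp²) = √(1.44 + 0.292) = 1.32, so δw/w = 0.0179.
Q is then a monomial in w, q:
δQ/Q = √((δw/w)² + (2·δq/q)²) = √(0.000319 + 0.00250) = 0.0531
Q = 6.79e+05, so δQ = 0.0531 × 6.79e+05 = 36000.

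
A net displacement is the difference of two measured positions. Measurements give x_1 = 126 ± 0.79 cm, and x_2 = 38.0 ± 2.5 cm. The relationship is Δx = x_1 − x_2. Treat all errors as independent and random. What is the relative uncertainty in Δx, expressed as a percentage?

2.98%

Absolute uncertainties add in quadrature for a linear combination:
  (δx_1)² = 0.624;  (δx_2)² = 6.25
δΔx = √(6.87) = 2.62 cm
Δx = 88.0 cm, so δΔx/Δx = 2.62/88.0 = 0.0298.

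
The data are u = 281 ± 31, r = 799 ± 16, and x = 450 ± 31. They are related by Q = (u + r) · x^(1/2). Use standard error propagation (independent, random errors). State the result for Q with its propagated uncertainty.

22900 ± 1080

Let w = u + r = 1080. δw = √(δu² + δr²) = √(961 + 256) = 34.9, so δw/w = 0.0323.
Q is then a monomial in w, x:
δQ/Q = √((δw/w)² + (½·δx/x)²) = √(0.00104 + 0.00119) = 0.0472
Q = 22900, so δQ = 0.0472 × 22900 = 1080.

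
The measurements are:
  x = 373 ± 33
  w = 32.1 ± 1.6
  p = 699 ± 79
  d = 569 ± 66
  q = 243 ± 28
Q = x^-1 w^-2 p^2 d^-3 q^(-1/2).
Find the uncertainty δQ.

1.95e-10

Relative error in a monomial: (δQ/Q)² = Σ (nᵢ · δxᵢ/xᵢ)².
  (-1·δx/x)² = (-1×0.0885)² = 0.00783;  (-2·δw/w)² = (-2×0.0498)² = 0.00994;  (2·δp/p)² = (2×0.113)² = 0.0511;  (-3·δd/d)² = (-3×0.116)² = 0.121;  (−½·δq/q)² = (-0.5×0.115)² = 0.00332
δQ/Q = √(0.193) = 0.440
Q = 4.43e-10, so δQ = 0.440 × 4.43e-10 = 1.95e-10.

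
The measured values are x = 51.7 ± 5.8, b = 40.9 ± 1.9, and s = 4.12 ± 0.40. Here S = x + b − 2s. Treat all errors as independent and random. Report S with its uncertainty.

For a sum/difference, combine absolute errors in quadrature:
  (δx)² = 33.6;  (δb)² = 3.61;  (2·δs)² = 0.640
δS = √(37.9) = 6.16
S = 84.4.

84.4 ± 6.16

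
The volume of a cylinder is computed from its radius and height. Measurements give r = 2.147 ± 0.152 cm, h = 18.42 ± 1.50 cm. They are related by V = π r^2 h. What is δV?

V is a product of powers, so relative uncertainties combine in quadrature:
  (2·δr/r)² = (2×0.0708)² = 0.0200;  (1·δh/h)² = (1×0.0814)² = 0.00663
δV/V = √(0.0267) = 0.163
V = 266.7 cm^3, so δV = 0.163 × 266.7 = 43.6 cm^3.

43.6 cm^3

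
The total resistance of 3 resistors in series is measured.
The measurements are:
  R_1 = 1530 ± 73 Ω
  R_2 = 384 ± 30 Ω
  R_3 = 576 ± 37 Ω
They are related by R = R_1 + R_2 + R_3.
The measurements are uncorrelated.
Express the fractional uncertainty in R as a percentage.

Absolute uncertainties add in quadrature for a linear combination:
  (δR_1)² = 5330;  (δR_2)² = 900;  (δR_3)² = 1370
δR = √(7600) = 87.2 Ω
R = 2490 Ω, so δR/R = 87.2/2490 = 0.0350.

3.50%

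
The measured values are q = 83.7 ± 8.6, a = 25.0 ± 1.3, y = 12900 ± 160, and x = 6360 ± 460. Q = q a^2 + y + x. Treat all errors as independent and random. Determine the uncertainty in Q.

7660

Let p = q·a^2 = 52300. δp/p = √((1·δq/q)² + (2·δa/a)²) = √(0.0106 + 0.0108) = 0.146, so δp = 7650.
Q = p + y + x: δQ = √(δp² + δy² + δx²) = √(5.85e+07 + 25600 + 2.12e+05) = 7660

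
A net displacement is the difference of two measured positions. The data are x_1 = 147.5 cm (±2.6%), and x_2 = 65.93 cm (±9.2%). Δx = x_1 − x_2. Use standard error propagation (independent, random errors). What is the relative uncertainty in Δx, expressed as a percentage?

8.80%

Each term contributes (cᵢ δxᵢ)² to (δΔx)²:
  (δx_1)² = 14.7;  (δx_2)² = 36.8
δΔx = √(51.5) = 7.18 cm
Δx = 81.57 cm, so δΔx/Δx = 7.18/81.57 = 0.0880.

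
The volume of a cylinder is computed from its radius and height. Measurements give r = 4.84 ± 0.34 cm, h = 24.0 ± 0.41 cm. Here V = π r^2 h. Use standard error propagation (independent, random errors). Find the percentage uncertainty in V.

14.2%

For a monomial V ∝ r^2, h, fractional errors add in quadrature:
  (2·δr/r)² = (2×0.0702)² = 0.0197;  (1·δh/h)² = (1×0.0171)² = 0.000292
δV/V = √(0.0200) = 0.142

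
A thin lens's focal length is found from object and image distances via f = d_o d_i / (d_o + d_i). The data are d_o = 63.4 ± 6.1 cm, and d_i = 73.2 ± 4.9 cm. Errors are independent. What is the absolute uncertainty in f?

∂f/∂d_o = (d_i/(d_o+d_i))² = 0.287;  ∂f/∂d_i = (d_o/(d_o+d_i))² = 0.215
δf = √((∂f/∂d_o · δd_o)² + (∂f/∂d_i · δd_i)²) = √(3.07 + 1.11) = 2.05 cm

2.05 cm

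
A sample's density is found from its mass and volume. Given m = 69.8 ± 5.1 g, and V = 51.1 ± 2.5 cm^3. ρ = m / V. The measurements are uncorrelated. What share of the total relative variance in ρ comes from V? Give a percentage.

(δρ/ρ)² = (1·δm/m)² + (-1·δV/V)²
  m term: (1×0.0731)² = 0.00534
  V term: (-1×0.0489)² = 0.00239
Total = 0.00773. Share from V = 0.00239/0.00773 = 0.310.

31.0%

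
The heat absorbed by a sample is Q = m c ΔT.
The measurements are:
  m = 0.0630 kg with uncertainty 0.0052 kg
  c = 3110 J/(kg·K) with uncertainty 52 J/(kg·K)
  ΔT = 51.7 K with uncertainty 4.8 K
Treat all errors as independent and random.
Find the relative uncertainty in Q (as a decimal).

0.125

Since Q is a product/quotient, work with relative uncertainties:
  (1·δm/m)² = (1×0.0825)² = 0.00681;  (1·δc/c)² = (1×0.0167)² = 0.000280;  (1·δΔT/ΔT)² = (1×0.0928)² = 0.00862
δQ/Q = √(0.0157) = 0.125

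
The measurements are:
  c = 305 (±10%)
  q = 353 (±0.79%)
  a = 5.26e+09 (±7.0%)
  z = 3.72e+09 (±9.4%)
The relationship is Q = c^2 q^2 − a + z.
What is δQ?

Let p = c^2·q^2 = 1.16e+10. δp/p = √((2·δc/c)² + (2·δq/q)²) = √(0.0400 + 0.000250) = 0.201, so δp = 2.33e+09.
Q = p − a + z: δQ = √(δp² + δa² + δz²) = √(5.41e+18 + 1.36e+17 + 1.22e+17) = 2.38e+09

2.38e+09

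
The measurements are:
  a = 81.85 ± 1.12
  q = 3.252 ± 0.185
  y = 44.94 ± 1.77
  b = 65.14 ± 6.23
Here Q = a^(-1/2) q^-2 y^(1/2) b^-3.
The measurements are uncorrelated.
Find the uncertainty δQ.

7.84e-08

Since Q is a product/quotient, work with relative uncertainties:
  (−½·δa/a)² = (-0.5×0.0137)² = 4.68e-05;  (-2·δq/q)² = (-2×0.0569)² = 0.0129;  (½·δy/y)² = (0.5×0.0394)² = 0.000388;  (-3·δb/b)² = (-3×0.0956)² = 0.0823
δQ/Q = √(0.0957) = 0.309
Q = 2.535e-07, so δQ = 0.309 × 2.535e-07 = 7.84e-08.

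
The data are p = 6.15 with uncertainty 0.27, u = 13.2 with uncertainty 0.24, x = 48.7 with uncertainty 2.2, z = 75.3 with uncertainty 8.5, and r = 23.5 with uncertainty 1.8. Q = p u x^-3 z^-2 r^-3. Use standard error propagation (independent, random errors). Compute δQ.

For a monomial Q ∝ p, u, x^-3, z^-2, r^-3, fractional errors add in quadrature:
  (1·δp/p)² = (1×0.0439)² = 0.00193;  (1·δu/u)² = (1×0.0182)² = 0.000331;  (-3·δx/x)² = (-3×0.0452)² = 0.0184;  (-2·δz/z)² = (-2×0.113)² = 0.0510;  (-3·δr/r)² = (-3×0.0766)² = 0.0528
δQ/Q = √(0.124) = 0.353
Q = 9.55e-12, so δQ = 0.353 × 9.55e-12 = 3.37e-12.

3.37e-12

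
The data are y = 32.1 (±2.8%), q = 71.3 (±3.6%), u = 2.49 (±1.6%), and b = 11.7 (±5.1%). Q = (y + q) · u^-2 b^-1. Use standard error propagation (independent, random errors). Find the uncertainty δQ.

0.0937

Let w = y + q = 103. δw = √(δy² + δq²) = √(0.808 + 6.59) = 2.72, so δw/w = 0.0263.
Q is then a monomial in w, u, b:
δQ/Q = √((δw/w)² + (-2·δu/u)² + (-1·δb/b)²) = √(0.000692 + 0.00102 + 0.00260) = 0.0657
Q = 1.43, so δQ = 0.0657 × 1.43 = 0.0937.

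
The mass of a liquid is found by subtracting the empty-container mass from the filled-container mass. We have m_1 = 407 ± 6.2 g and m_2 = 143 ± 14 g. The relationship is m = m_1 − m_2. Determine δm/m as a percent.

5.80%

Each term contributes (cᵢ δxᵢ)² to (δm)²:
  (δm_1)² = 38.4;  (δm_2)² = 196
δm = √(234) = 15.3 g
m = 264 g, so δm/m = 15.3/264 = 0.0580.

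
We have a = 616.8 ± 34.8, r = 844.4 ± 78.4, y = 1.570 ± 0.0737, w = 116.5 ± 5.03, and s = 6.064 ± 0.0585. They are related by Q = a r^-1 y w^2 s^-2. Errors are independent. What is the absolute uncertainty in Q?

62.5

Products/powers → add relative errors in quadrature, weighted by exponent:
  (1·δa/a)² = (1×0.0564)² = 0.00318;  (-1·δr/r)² = (-1×0.0928)² = 0.00862;  (1·δy/y)² = (1×0.0469)² = 0.00220;  (2·δw/w)² = (2×0.0432)² = 0.00746;  (-2·δs/s)² = (-2×0.00965)² = 0.000372
δQ/Q = √(0.0218) = 0.148
Q = 423.3, so δQ = 0.148 × 423.3 = 62.5.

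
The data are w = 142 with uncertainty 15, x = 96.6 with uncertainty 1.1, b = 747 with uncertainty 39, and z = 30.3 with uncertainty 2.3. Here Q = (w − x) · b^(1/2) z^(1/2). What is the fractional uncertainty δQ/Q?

Let u = w − x = 45.4. δu = √(δw² + δx²) = √(225 + 1.21) = 15.0, so δu/u = 0.331.
Q is then a monomial in u, b, z:
δQ/Q = √((δu/u)² + (½·δb/b)² + (½·δz/z)²) = √(0.110 + 0.000681 + 0.00144) = 0.334

0.334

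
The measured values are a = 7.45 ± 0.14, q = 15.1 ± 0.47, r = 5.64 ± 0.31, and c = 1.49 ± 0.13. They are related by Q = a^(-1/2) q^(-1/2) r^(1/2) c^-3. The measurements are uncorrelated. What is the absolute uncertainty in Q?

Relative error in a monomial: (δQ/Q)² = Σ (nᵢ · δxᵢ/xᵢ)².
  (−½·δa/a)² = (-0.5×0.0188)² = 8.83e-05;  (−½·δq/q)² = (-0.5×0.0311)² = 0.000242;  (½·δr/r)² = (0.5×0.0550)² = 0.000755;  (-3·δc/c)² = (-3×0.0872)² = 0.0685
δQ/Q = √(0.0696) = 0.264
Q = 0.0677, so δQ = 0.264 × 0.0677 = 0.0179.

0.0179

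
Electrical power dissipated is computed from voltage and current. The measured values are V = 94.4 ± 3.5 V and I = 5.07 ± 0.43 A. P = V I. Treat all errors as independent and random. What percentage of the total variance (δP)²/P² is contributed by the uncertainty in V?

16.0%

(δP/P)² = (1·δV/V)² + (1·δI/I)²
  V term: (1×0.0371)² = 0.00137
  I term: (1×0.0848)² = 0.00719
Total = 0.00857. Share from V = 0.00137/0.00857 = 0.160.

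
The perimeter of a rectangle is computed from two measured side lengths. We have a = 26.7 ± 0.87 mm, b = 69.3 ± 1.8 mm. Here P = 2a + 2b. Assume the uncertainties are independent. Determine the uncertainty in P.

Each term contributes (cᵢ δxᵢ)² to (δP)²:
  (2·δa)² = 3.03;  (2·δb)² = 13.0
δP = √(16.0) = 4.00 mm

4.00 mm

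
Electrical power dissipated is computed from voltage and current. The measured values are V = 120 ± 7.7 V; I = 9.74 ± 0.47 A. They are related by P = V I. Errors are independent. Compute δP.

93.8 W

Relative error in a monomial: (δP/P)² = Σ (nᵢ · δxᵢ/xᵢ)².
  (1·δV/V)² = (1×0.0642)² = 0.00412;  (1·δI/I)² = (1×0.0483)² = 0.00233
δP/P = √(0.00645) = 0.0803
P = 1170 W, so δP = 0.0803 × 1170 = 93.8 W.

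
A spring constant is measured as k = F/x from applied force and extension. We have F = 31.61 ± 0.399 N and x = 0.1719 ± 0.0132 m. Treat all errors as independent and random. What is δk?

Since k is a product/quotient, work with relative uncertainties:
  (1·δF/F)² = (1×0.0126)² = 0.000159;  (-1·δx/x)² = (-1×0.0768)² = 0.00590
δk/k = √(0.00606) = 0.0778
k = 183.9 N/m, so δk = 0.0778 × 183.9 = 14.3 N/m.

14.3 N/m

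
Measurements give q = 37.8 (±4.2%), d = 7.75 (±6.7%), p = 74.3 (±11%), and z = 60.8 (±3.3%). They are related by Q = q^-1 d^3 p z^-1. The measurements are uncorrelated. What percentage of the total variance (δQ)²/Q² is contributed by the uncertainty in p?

(δQ/Q)² = (-1·δq/q)² + (3·δd/d)² + (1·δp/p)² + (-1·δz/z)²
  q term: (-1×0.0420)² = 0.00176
  d term: (3×0.0670)² = 0.0404
  p term: (1×0.110)² = 0.0121
  z term: (-1×0.0330)² = 0.00109
Total = 0.0554. Share from p = 0.0121/0.0554 = 0.219.

21.9%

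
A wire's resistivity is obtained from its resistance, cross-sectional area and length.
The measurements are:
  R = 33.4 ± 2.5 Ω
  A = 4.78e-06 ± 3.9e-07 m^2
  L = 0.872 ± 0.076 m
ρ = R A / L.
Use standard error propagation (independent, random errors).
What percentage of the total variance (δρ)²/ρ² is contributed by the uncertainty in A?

33.5%

(δρ/ρ)² = (1·δR/R)² + (1·δA/A)² + (-1·δL/L)²
  R term: (1×0.0749)² = 0.00560
  A term: (1×0.0816)² = 0.00666
  L term: (-1×0.0872)² = 0.00760
Total = 0.0199. Share from A = 0.00666/0.0199 = 0.335.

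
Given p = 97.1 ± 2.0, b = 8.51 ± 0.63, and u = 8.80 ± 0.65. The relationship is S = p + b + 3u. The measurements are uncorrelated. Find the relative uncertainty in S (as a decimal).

For a sum/difference, combine absolute errors in quadrature:
  (δp)² = 4.00;  (δb)² = 0.397;  (3·δu)² = 3.80
δS = √(8.20) = 2.86
S = 132, so δS/S = 2.86/132 = 0.0217.

0.0217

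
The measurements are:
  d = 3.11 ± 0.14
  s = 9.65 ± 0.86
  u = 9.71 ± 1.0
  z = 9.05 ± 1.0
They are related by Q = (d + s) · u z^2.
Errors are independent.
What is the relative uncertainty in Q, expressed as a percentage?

Let w = d + s = 12.8. δw = √(δd² + δs²) = √(0.0196 + 0.740) = 0.871, so δw/w = 0.0683.
Q is then a monomial in w, u, z:
δQ/Q = √((δw/w)² + (1·δu/u)² + (2·δz/z)²) = √(0.00466 + 0.0106 + 0.0488) = 0.253

25.3%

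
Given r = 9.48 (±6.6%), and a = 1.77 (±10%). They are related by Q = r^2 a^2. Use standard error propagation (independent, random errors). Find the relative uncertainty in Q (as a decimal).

0.240

Products/powers → add relative errors in quadrature, weighted by exponent:
  (2·δr/r)² = (2×0.0660)² = 0.0174;  (2·δa/a)² = (2×0.100)² = 0.0400
δQ/Q = √(0.0574) = 0.240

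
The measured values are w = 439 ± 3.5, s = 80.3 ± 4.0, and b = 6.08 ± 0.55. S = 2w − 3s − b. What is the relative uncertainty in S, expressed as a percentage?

Each term contributes (cᵢ δxᵢ)² to (δS)²:
  (2·δw)² = 49.0;  (3·δs)² = 144;  (δb)² = 0.303
δS = √(193) = 13.9
S = 631, so δS/S = 13.9/631 = 0.0220.

2.20%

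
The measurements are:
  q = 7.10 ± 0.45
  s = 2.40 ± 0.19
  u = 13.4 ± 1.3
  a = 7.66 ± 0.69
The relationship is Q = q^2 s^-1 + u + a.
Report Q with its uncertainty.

Let p = q^2·s^-1 = 21.0. δp/p = √((2·δq/q)² + (-1·δs/s)²) = √(0.0161 + 0.00627) = 0.149, so δp = 3.14.
Q = p + u + a: δQ = √(δp² + δu² + δa²) = √(9.85 + 1.69 + 0.476) = 3.47
Q = 42.1.

42.1 ± 3.47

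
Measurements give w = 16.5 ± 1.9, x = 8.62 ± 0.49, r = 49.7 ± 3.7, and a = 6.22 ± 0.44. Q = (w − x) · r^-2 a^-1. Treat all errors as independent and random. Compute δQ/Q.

0.299

Let u = w − x = 7.88. δu = √(δw² + δx²) = √(3.61 + 0.240) = 1.96, so δu/u = 0.249.
Q is then a monomial in u, r, a:
δQ/Q = √((δu/u)² + (-2·δr/r)² + (-1·δa/a)²) = √(0.0620 + 0.0222 + 0.00500) = 0.299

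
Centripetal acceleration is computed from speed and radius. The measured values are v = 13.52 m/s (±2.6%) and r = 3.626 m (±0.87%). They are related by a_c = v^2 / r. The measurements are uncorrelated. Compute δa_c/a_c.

Each factor contributes (exponent × relative error)² to (δa_c/a_c)²:
  (2·δv/v)² = (2×0.0260)² = 0.00270;  (-1·δr/r)² = (-1×0.00870)² = 7.57e-05
δa_c/a_c = √(0.00278) = 0.0527

0.0527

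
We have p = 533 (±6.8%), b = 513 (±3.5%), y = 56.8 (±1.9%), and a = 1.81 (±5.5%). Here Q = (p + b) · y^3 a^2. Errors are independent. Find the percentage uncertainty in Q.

Let u = p + b = 1050. δu = √(δp² + δb²) = √(1310 + 322) = 40.4, so δu/u = 0.0387.
Q is then a monomial in u, y, a:
δQ/Q = √((δu/u)² + (3·δy/y)² + (2·δa/a)²) = √(0.00150 + 0.00325 + 0.0121) = 0.130

13.0%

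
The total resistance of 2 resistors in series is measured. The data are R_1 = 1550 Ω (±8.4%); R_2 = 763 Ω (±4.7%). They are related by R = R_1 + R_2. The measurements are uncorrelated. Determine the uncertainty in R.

135 Ω

Sums and differences: (δR)² = Σ (cᵢ δxᵢ)².
  (δR_1)² = 17000;  (δR_2)² = 1290
δR = √(18200) = 135 Ω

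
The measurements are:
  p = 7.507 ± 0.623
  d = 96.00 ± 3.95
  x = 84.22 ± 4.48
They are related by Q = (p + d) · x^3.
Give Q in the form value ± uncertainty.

Let u = p + d = 103.5. δu = √(δp² + δd²) = √(0.388 + 15.6) = 4.00, so δu/u = 0.0386.
Q is then a monomial in u, x:
δQ/Q = √((δu/u)² + (3·δx/x)²) = √(0.00149 + 0.0255) = 0.164
Q = 6.183e+07, so δQ = 0.164 × 6.183e+07 = 1.02e+07.

(6.183 ± 1.02) × 10^7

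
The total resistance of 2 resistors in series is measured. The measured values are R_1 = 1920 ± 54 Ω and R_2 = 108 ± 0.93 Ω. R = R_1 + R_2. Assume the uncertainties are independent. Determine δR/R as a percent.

For a sum/difference, combine absolute errors in quadrature:
  (δR_1)² = 2920;  (δR_2)² = 0.865
δR = √(2920) = 54.0 Ω
R = 2030 Ω, so δR/R = 54.0/2030 = 0.0266.

2.66%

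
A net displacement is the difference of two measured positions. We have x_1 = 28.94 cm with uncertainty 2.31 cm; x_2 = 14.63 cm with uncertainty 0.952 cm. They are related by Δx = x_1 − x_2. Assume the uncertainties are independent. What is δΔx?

2.50 cm

Each term contributes (cᵢ δxᵢ)² to (δΔx)²:
  (δx_1)² = 5.34;  (δx_2)² = 0.906
δΔx = √(6.24) = 2.50 cm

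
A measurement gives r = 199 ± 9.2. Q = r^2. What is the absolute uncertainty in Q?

Products/powers → add relative errors in quadrature, weighted by exponent:
  (2·δr/r)² = (2×0.0462)² = 0.00855
δQ/Q = √(0.00855) = 0.0925
Q = 39600, so δQ = 0.0925 × 39600 = 3660.

3660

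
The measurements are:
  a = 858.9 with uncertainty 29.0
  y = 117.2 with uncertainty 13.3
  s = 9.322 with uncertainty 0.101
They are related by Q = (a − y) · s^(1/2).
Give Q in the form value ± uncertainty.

Let u = a − y = 741.7. δu = √(δa² + δy²) = √(841 + 177) = 31.9, so δu/u = 0.0430.
Q is then a monomial in u, s:
δQ/Q = √((δu/u)² + (½·δs/s)²) = √(0.00185 + 2.93e-05) = 0.0434
Q = 2265, so δQ = 0.0434 × 2265 = 98.2.

2265 ± 98.2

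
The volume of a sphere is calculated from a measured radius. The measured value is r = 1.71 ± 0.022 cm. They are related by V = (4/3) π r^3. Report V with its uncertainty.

20.9 ± 0.808 cm^3

Each factor contributes (exponent × relative error)² to (δV/V)²:
  (3·δr/r)² = (3×0.0129)² = 0.00149
δV/V = √(0.00149) = 0.0386
V = 20.9 cm^3, so δV = 0.0386 × 20.9 = 0.808 cm^3.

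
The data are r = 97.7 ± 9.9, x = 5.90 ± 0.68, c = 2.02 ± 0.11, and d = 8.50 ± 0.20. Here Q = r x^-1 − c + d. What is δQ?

Let p = r·x^-1 = 16.6. δp/p = √((1·δr/r)² + (-1·δx/x)²) = √(0.0103 + 0.0133) = 0.153, so δp = 2.54.
Q = p − c + d: δQ = √(δp² + δc² + δd²) = √(6.46 + 0.0121 + 0.0400) = 2.55

2.55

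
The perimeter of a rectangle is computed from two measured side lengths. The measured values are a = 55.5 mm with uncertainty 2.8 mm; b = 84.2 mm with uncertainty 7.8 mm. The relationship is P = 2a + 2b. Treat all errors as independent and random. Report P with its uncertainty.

279 ± 16.6 mm

P is a linear combination, so absolute uncertainties add in quadrature:
  (2·δa)² = 31.4;  (2·δb)² = 243
δP = √(275) = 16.6 mm
P = 279 mm.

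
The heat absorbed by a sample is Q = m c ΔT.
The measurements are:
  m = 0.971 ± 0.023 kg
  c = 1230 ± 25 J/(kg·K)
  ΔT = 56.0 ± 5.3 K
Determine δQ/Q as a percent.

For a monomial Q ∝ m, c, ΔT, fractional errors add in quadrature:
  (1·δm/m)² = (1×0.0237)² = 0.000561;  (1·δc/c)² = (1×0.0203)² = 0.000413;  (1·δΔT/ΔT)² = (1×0.0946)² = 0.00896
δQ/Q = √(0.00993) = 0.0997

9.97%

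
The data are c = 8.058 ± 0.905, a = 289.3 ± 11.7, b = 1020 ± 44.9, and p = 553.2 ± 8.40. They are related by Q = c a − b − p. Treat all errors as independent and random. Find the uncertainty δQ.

Let w = c·a = 2331. δw/w = √((1·δc/c)² + (1·δa/a)²) = √(0.0126 + 0.00164) = 0.119, so δw = 278.
Q = w − b − p: δQ = √(δw² + δb² + δp²) = √(77400 + 2020 + 70.6) = 282

282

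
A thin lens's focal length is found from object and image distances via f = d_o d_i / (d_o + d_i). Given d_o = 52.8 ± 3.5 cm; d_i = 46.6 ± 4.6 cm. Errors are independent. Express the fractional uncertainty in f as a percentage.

∂f/∂d_o = (d_i/(d_o+d_i))² = 0.220;  ∂f/∂d_i = (d_o/(d_o+d_i))² = 0.282
δf = √((∂f/∂d_o · δd_o)² + (∂f/∂d_i · δd_i)²) = √(0.592 + 1.68) = 1.51 cm
f = 24.8 cm, so δf/f = 1.51/24.8 = 0.0610.

6.10%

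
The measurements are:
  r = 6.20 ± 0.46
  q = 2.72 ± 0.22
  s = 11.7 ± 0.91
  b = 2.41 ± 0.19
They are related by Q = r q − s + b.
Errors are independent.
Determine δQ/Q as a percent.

Let p = r·q = 16.9. δp/p = √((1·δr/r)² + (1·δq/q)²) = √(0.00550 + 0.00654) = 0.110, so δp = 1.85.
Q = p − s + b: δQ = √(δp² + δs² + δb²) = √(3.43 + 0.828 + 0.0361) = 2.07
Q = 7.57, so δQ/Q = 2.07/7.57 = 0.273.

27.3%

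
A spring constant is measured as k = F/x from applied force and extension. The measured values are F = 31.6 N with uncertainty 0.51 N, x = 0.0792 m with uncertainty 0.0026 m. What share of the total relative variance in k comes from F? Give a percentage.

19.5%

(δk/k)² = (1·δF/F)² + (-1·δx/x)²
  F term: (1×0.0161)² = 0.000260
  x term: (-1×0.0328)² = 0.00108
Total = 0.00134. Share from F = 0.000260/0.00134 = 0.195.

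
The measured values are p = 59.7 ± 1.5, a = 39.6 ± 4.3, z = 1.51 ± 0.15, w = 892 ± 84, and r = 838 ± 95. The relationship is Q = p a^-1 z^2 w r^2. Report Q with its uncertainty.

(2.15 ± 0.721) × 10^9

Since Q is a product/quotient, work with relative uncertainties:
  (1·δp/p)² = (1×0.0251)² = 0.000631;  (-1·δa/a)² = (-1×0.109)² = 0.0118;  (2·δz/z)² = (2×0.0993)² = 0.0395;  (1·δw/w)² = (1×0.0942)² = 0.00887;  (2·δr/r)² = (2×0.113)² = 0.0514
δQ/Q = √(0.112) = 0.335
Q = 2.15e+09, so δQ = 0.335 × 2.15e+09 = 7.21e+08.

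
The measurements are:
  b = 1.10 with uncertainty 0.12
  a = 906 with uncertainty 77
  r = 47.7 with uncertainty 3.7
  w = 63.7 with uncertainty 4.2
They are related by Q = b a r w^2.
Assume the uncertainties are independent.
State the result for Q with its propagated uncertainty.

Relative error in a monomial: (δQ/Q)² = Σ (nᵢ · δxᵢ/xᵢ)².
  (1·δb/b)² = (1×0.109)² = 0.0119;  (1·δa/a)² = (1×0.0850)² = 0.00722;  (1·δr/r)² = (1×0.0776)² = 0.00602;  (2·δw/w)² = (2×0.0659)² = 0.0174
δQ/Q = √(0.0425) = 0.206
Q = 1.93e+08, so δQ = 0.206 × 1.93e+08 = 3.98e+07.

(1.93 ± 0.398) × 10^8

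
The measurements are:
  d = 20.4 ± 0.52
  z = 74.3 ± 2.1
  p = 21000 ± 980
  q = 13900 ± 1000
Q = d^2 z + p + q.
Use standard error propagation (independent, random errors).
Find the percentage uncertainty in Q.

3.47%

Let w = d^2·z = 30900. δw/w = √((2·δd/d)² + (1·δz/z)²) = √(0.00260 + 0.000799) = 0.0583, so δw = 1800.
Q = w + p + q: δQ = √(δw² + δp² + δq²) = √(3.25e+06 + 9.6e+05 + 1e+06) = 2280
Q = 65800, so δQ/Q = 2280/65800 = 0.0347.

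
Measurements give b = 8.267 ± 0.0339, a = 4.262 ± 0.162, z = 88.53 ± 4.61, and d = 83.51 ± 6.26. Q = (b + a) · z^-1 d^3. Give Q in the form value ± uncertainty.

82420 ± 19100

Let u = b + a = 12.53. δu = √(δb² + δa²) = √(0.00115 + 0.0262) = 0.166, so δu/u = 0.0132.
Q is then a monomial in u, z, d:
δQ/Q = √((δu/u)² + (-1·δz/z)² + (3·δd/d)²) = √(0.000175 + 0.00271 + 0.0506) = 0.231
Q = 82420, so δQ = 0.231 × 82420 = 19100.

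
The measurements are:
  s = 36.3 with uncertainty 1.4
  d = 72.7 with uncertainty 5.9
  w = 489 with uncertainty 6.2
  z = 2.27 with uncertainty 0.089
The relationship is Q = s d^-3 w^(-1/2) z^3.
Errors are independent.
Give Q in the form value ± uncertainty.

(5.00 ± 1.37) × 10^-5

Each factor contributes (exponent × relative error)² to (δQ/Q)²:
  (1·δs/s)² = (1×0.0386)² = 0.00149;  (-3·δd/d)² = (-3×0.0812)² = 0.0593;  (−½·δw/w)² = (-0.5×0.0127)² = 4.02e-05;  (3·δz/z)² = (3×0.0392)² = 0.0138
δQ/Q = √(0.0746) = 0.273
Q = 5e-05, so δQ = 0.273 × 5e-05 = 1.37e-05.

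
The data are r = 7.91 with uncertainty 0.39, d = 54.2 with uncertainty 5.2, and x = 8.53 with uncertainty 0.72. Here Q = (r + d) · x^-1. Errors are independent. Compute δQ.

Let u = r + d = 62.1. δu = √(δr² + δd²) = √(0.152 + 27.0) = 5.21, so δu/u = 0.0840.
Q is then a monomial in u, x:
δQ/Q = √((δu/u)² + (-1·δx/x)²) = √(0.00705 + 0.00712) = 0.119
Q = 7.28, so δQ = 0.119 × 7.28 = 0.867.

0.867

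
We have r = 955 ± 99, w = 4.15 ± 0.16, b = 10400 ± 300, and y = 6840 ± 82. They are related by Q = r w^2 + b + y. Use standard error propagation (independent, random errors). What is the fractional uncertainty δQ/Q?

Let p = r·w^2 = 16400. δp/p = √((1·δr/r)² + (2·δw/w)²) = √(0.0107 + 0.00595) = 0.129, so δp = 2120.
Q = p + b + y: δQ = √(δp² + δb² + δy²) = √(4.52e+06 + 90000 + 6720) = 2150
Q = 33700, so δQ/Q = 2150/33700 = 0.0638.

0.0638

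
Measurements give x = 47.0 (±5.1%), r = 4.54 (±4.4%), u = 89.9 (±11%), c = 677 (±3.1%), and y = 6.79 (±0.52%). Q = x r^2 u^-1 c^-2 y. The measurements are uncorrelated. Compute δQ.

Q is a product of powers, so relative uncertainties combine in quadrature:
  (1·δx/x)² = (1×0.0510)² = 0.00260;  (2·δr/r)² = (2×0.0440)² = 0.00774;  (-1·δu/u)² = (-1×0.110)² = 0.0121;  (-2·δc/c)² = (-2×0.0310)² = 0.00384;  (1·δy/y)² = (1×0.00520)² = 2.7e-05
δQ/Q = √(0.0263) = 0.162
Q = 0.000160, so δQ = 0.162 × 0.000160 = 2.59e-05.

2.59e-05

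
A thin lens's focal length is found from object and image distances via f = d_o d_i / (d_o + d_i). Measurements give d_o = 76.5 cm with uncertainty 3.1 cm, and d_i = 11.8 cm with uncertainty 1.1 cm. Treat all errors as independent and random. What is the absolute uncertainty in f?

0.828 cm

∂f/∂d_o = (d_i/(d_o+d_i))² = 0.0179;  ∂f/∂d_i = (d_o/(d_o+d_i))² = 0.751
δf = √((∂f/∂d_o · δd_o)² + (∂f/∂d_i · δd_i)²) = √(0.00306 + 0.682) = 0.828 cm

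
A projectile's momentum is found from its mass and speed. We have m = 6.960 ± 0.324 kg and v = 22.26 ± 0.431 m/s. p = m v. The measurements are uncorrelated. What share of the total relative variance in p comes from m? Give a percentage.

(δp/p)² = (1·δm/m)² + (1·δv/v)²
  m term: (1×0.0466)² = 0.00217
  v term: (1×0.0194)² = 0.000375
Total = 0.00254. Share from m = 0.00217/0.00254 = 0.853.

85.3%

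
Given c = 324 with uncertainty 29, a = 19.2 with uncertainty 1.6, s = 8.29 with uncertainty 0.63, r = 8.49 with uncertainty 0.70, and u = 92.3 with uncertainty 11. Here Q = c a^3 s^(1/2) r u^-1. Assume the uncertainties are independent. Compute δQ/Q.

0.305

Each factor contributes (exponent × relative error)² to (δQ/Q)²:
  (1·δc/c)² = (1×0.0895)² = 0.00801;  (3·δa/a)² = (3×0.0833)² = 0.0625;  (½·δs/s)² = (0.5×0.0760)² = 0.00144;  (1·δr/r)² = (1×0.0824)² = 0.00680;  (-1·δu/u)² = (-1×0.119)² = 0.0142
δQ/Q = √(0.0930) = 0.305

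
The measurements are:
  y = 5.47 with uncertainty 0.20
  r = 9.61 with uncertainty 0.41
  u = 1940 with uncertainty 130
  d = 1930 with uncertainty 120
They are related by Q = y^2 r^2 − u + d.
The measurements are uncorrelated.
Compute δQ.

Let p = y^2·r^2 = 2760. δp/p = √((2·δy/y)² + (2·δr/r)²) = √(0.00535 + 0.00728) = 0.112, so δp = 311.
Q = p − u + d: δQ = √(δp² + δu² + δd²) = √(96400 + 16900 + 14400) = 357

357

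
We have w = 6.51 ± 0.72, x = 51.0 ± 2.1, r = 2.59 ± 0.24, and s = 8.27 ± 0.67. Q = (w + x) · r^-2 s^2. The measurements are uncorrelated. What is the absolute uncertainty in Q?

146

Let u = w + x = 57.5. δu = √(δw² + δx²) = √(0.518 + 4.41) = 2.22, so δu/u = 0.0386.
Q is then a monomial in u, r, s:
δQ/Q = √((δu/u)² + (-2·δr/r)² + (2·δs/s)²) = √(0.00149 + 0.0343 + 0.0263) = 0.249
Q = 586, so δQ = 0.249 × 586 = 146.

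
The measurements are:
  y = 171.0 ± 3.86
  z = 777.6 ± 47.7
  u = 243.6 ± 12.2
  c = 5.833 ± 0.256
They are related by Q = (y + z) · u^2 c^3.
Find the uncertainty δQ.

1.93e+09

Let w = y + z = 948.6. δw = √(δy² + δz²) = √(14.9 + 2280) = 47.9, so δw/w = 0.0504.
Q is then a monomial in w, u, c:
δQ/Q = √((δw/w)² + (2·δu/u)² + (3·δc/c)²) = √(0.00255 + 0.0100 + 0.0173) = 0.173
Q = 1.117e+10, so δQ = 0.173 × 1.117e+10 = 1.93e+09.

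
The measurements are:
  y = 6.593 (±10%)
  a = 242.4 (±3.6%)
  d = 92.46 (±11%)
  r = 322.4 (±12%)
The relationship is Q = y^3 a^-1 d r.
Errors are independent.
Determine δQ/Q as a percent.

34.3%

Each factor contributes (exponent × relative error)² to (δQ/Q)²:
  (3·δy/y)² = (3×0.100)² = 0.0900;  (-1·δa/a)² = (-1×0.0360)² = 0.00130;  (1·δd/d)² = (1×0.110)² = 0.0121;  (1·δr/r)² = (1×0.120)² = 0.0144
δQ/Q = √(0.118) = 0.343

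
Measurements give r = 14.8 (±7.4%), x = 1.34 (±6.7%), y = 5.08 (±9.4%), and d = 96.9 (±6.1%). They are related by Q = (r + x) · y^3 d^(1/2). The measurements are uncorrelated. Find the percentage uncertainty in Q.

Let u = r + x = 16.1. δu = √(δr² + δx²) = √(1.20 + 0.00806) = 1.10, so δu/u = 0.0681.
Q is then a monomial in u, y, d:
δQ/Q = √((δu/u)² + (3·δy/y)² + (½·δd/d)²) = √(0.00464 + 0.0795 + 0.000930) = 0.292

29.2%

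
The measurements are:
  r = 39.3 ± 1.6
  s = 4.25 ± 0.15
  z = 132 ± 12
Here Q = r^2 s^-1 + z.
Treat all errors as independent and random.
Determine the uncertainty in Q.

34.4

Let p = r^2·s^-1 = 363. δp/p = √((2·δr/r)² + (-1·δs/s)²) = √(0.00663 + 0.00125) = 0.0887, so δp = 32.3.
Q = p + z: δQ = √(δp² + δz²) = √(1040 + 144) = 34.4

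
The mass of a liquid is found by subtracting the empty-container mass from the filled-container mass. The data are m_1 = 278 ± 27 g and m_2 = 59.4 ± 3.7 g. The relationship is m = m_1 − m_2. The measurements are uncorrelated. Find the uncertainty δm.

27.3 g

For a sum/difference, combine absolute errors in quadrature:
  (δm_1)² = 729;  (δm_2)² = 13.7
δm = √(743) = 27.3 g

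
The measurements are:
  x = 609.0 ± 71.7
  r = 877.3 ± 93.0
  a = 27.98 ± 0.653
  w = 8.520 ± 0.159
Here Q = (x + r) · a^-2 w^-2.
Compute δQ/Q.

Let u = x + r = 1486. δu = √(δx² + δr²) = √(5140 + 8650) = 117, so δu/u = 0.0790.
Q is then a monomial in u, a, w:
δQ/Q = √((δu/u)² + (-2·δa/a)² + (-2·δw/w)²) = √(0.00624 + 0.00218 + 0.00139) = 0.0991

0.0991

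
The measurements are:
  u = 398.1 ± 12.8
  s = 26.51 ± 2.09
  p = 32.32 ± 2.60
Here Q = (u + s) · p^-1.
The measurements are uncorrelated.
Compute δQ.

1.13

Let w = u + s = 424.6. δw = √(δu² + δs²) = √(164 + 4.37) = 13.0, so δw/w = 0.0305.
Q is then a monomial in w, p:
δQ/Q = √((δw/w)² + (-1·δp/p)²) = √(0.000933 + 0.00647) = 0.0860
Q = 13.14, so δQ = 0.0860 × 13.14 = 1.13.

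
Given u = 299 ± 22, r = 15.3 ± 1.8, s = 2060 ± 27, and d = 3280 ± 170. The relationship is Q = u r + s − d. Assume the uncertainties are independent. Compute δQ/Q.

0.196

Let p = u·r = 4570. δp/p = √((1·δu/u)² + (1·δr/r)²) = √(0.00541 + 0.0138) = 0.139, so δp = 635.
Q = p + s − d: δQ = √(δp² + δs² + δd²) = √(4.03e+05 + 729 + 28900) = 658
Q = 3350, so δQ/Q = 658/3350 = 0.196.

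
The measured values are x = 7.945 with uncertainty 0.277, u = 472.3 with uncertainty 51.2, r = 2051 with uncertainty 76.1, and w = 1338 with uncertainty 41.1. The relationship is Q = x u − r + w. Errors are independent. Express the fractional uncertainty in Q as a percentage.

14.3%

Let p = x·u = 3752. δp/p = √((1·δx/x)² + (1·δu/u)²) = √(0.00122 + 0.0118) = 0.114, so δp = 427.
Q = p − r + w: δQ = √(δp² + δr² + δw²) = √(1.83e+05 + 5790 + 1690) = 436
Q = 3039, so δQ/Q = 436/3039 = 0.143.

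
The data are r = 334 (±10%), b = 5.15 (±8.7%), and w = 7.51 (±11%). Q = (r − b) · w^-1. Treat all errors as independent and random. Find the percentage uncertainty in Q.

15.0%

Let u = r − b = 329. δu = √(δr² + δb²) = √(1120 + 0.201) = 33.4, so δu/u = 0.102.
Q is then a monomial in u, w:
δQ/Q = √((δu/u)² + (-1·δw/w)²) = √(0.0103 + 0.0121) = 0.150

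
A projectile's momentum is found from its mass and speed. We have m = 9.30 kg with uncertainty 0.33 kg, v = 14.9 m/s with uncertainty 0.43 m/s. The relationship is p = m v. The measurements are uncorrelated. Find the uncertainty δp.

For a monomial p ∝ m, v, fractional errors add in quadrature:
  (1·δm/m)² = (1×0.0355)² = 0.00126;  (1·δv/v)² = (1×0.0289)² = 0.000833
δp/p = √(0.00209) = 0.0457
p = 139 kg·m/s, so δp = 0.0457 × 139 = 6.34 kg·m/s.

6.34 kg·m/s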